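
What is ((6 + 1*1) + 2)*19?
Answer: 171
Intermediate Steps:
((6 + 1*1) + 2)*19 = ((6 + 1) + 2)*19 = (7 + 2)*19 = 9*19 = 171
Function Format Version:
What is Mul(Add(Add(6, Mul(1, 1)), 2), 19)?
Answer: 171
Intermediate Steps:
Mul(Add(Add(6, Mul(1, 1)), 2), 19) = Mul(Add(Add(6, 1), 2), 19) = Mul(Add(7, 2), 19) = Mul(9, 19) = 171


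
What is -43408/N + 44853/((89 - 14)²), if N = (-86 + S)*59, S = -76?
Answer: 37381943/2986875 ≈ 12.515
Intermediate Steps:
N = -9558 (N = (-86 - 76)*59 = -162*59 = -9558)
-43408/N + 44853/((89 - 14)²) = -43408/(-9558) + 44853/((89 - 14)²) = -43408*(-1/9558) + 44853/(75²) = 21704/4779 + 44853/5625 = 21704/4779 + 44853*(1/5625) = 21704/4779 + 14951/1875 = 37381943/2986875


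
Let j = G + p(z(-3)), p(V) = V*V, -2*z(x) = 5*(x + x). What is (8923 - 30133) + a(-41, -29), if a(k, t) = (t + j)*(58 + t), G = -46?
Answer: -16860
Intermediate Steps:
z(x) = -5*x (z(x) = -5*(x + x)/2 = -5*2*x/2 = -5*x)
p(V) = V²
j = 179 (j = -46 + (-5*(-3))² = -46 + 15² = -46 + 225 = 179)
a(k, t) = (58 + t)*(179 + t) (a(k, t) = (t + 179)*(58 + t) = (179 + t)*(58 + t) = (58 + t)*(179 + t))
(8923 - 30133) + a(-41, -29) = (8923 - 30133) + (10382 + (-29)² + 237*(-29)) = -21210 + (10382 + 841 - 6873) = -21210 + 4350 = -16860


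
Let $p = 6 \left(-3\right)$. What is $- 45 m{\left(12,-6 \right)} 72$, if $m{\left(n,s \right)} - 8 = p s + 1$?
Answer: $-379080$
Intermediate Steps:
$p = -18$
$m{\left(n,s \right)} = 9 - 18 s$ ($m{\left(n,s \right)} = 8 - \left(-1 + 18 s\right) = 9 - 18 s$)
$- 45 m{\left(12,-6 \right)} 72 = - 45 \left(9 - -108\right) 72 = - 45 \left(9 + 108\right) 72 = \left(-45\right) 117 \cdot 72 = \left(-5265\right) 72 = -379080$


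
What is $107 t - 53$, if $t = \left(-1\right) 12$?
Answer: $-1337$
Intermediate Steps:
$t = -12$
$107 t - 53 = 107 \left(-12\right) - 53 = -1284 - 53 = -1337$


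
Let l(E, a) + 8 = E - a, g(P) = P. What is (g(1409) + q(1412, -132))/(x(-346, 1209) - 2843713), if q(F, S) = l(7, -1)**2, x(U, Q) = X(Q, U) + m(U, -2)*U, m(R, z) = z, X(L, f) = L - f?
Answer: -1409/2841466 ≈ -0.00049587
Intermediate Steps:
l(E, a) = -8 + E - a (l(E, a) = -8 + (E - a) = -8 + E - a)
x(U, Q) = Q - 3*U (x(U, Q) = (Q - U) - 2*U = Q - 3*U)
q(F, S) = 0 (q(F, S) = (-8 + 7 - 1*(-1))**2 = (-8 + 7 + 1)**2 = 0**2 = 0)
(g(1409) + q(1412, -132))/(x(-346, 1209) - 2843713) = (1409 + 0)/((1209 - 3*(-346)) - 2843713) = 1409/((1209 + 1038) - 2843713) = 1409/(2247 - 2843713) = 1409/(-2841466) = 1409*(-1/2841466) = -1409/2841466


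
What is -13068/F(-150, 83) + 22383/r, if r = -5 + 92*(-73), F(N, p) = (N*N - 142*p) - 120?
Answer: -162477765/35601137 ≈ -4.5638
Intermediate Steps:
F(N, p) = -120 + N² - 142*p (F(N, p) = (N² - 142*p) - 120 = -120 + N² - 142*p)
r = -6721 (r = -5 - 6716 = -6721)
-13068/F(-150, 83) + 22383/r = -13068/(-120 + (-150)² - 142*83) + 22383/(-6721) = -13068/(-120 + 22500 - 11786) + 22383*(-1/6721) = -13068/10594 - 22383/6721 = -13068*1/10594 - 22383/6721 = -6534/5297 - 22383/6721 = -162477765/35601137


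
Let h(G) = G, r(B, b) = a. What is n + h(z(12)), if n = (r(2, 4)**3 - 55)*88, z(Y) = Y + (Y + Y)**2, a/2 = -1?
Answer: -4956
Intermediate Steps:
a = -2 (a = 2*(-1) = -2)
r(B, b) = -2
z(Y) = Y + 4*Y**2 (z(Y) = Y + (2*Y)**2 = Y + 4*Y**2)
n = -5544 (n = ((-2)**3 - 55)*88 = (-8 - 55)*88 = -63*88 = -5544)
n + h(z(12)) = -5544 + 12*(1 + 4*12) = -5544 + 12*(1 + 48) = -5544 + 12*49 = -5544 + 588 = -4956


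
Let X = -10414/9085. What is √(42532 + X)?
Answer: 3*√390042071390/9085 ≈ 206.23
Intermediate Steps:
X = -10414/9085 (X = -10414*1/9085 = -10414/9085 ≈ -1.1463)
√(42532 + X) = √(42532 - 10414/9085) = √(386392806/9085) = 3*√390042071390/9085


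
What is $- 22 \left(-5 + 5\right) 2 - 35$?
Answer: $-35$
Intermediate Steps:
$- 22 \left(-5 + 5\right) 2 - 35 = - 22 \cdot 0 \cdot 2 - 35 = \left(-22\right) 0 - 35 = 0 - 35 = -35$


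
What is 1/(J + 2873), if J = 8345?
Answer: 1/11218 ≈ 8.9142e-5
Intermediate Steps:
1/(J + 2873) = 1/(8345 + 2873) = 1/11218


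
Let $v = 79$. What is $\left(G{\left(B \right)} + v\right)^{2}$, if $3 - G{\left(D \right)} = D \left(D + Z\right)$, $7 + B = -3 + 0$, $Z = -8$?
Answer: $9604$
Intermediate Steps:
$B = -10$ ($B = -7 + \left(-3 + 0\right) = -7 - 3 = -10$)
$G{\left(D \right)} = 3 - D \left(-8 + D\right)$ ($G{\left(D \right)} = 3 - D \left(D - 8\right) = 3 - D \left(-8 + D\right)$)
$\left(G{\left(B \right)} + v\right)^{2} = \left(\left(3 - \left(-10\right)^{2} + 8 \left(-10\right)\right) + 79\right)^{2} = \left(\left(3 - 100 - 80\right) + 79\right)^{2} = \left(-177 + 79\right)^{2} = \left(-98\right)^{2} = 9604$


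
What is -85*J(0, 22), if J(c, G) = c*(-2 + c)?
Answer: 0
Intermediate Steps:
-85*J(0, 22) = -0*(-2 + 0) = -0*(-2) = -85*0 = 0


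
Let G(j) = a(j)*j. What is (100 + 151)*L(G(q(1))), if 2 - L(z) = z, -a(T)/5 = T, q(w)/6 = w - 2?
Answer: 45682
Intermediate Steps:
q(w) = -12 + 6*w (q(w) = 6*(w - 2) = 6*(-2 + w) = -12 + 6*w)
a(T) = -5*T
G(j) = -5*j² (G(j) = (-5*j)*j = -5*j²)
L(z) = 2 - z
(100 + 151)*L(G(q(1))) = (100 + 151)*(2 - (-5)*(-12 + 6*1)²) = 251*(2 - (-5)*(-12 + 6)²) = 251*(2 - (-5)*(-6)²) = 251*(2 - (-5)*36) = 251*(2 - 1*(-180)) = 251*(2 + 180) = 251*182 = 45682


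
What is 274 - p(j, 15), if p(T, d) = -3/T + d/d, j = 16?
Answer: 4371/16 ≈ 273.19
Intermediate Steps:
p(T, d) = 1 - 3/T (p(T, d) = -3/T + 1 = 1 - 3/T)
274 - p(j, 15) = 274 - (-3 + 16)/16 = 274 - 13/16 = 4371/16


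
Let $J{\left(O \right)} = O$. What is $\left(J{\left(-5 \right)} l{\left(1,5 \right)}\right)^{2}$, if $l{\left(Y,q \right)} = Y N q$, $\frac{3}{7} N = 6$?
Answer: $122500$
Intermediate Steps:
$N = 14$ ($N = \frac{7}{3} \cdot 6 = 14$)
$l{\left(Y,q \right)} = 14 Y q$ ($l{\left(Y,q \right)} = Y 14 q = 14 Y q$)
$\left(J{\left(-5 \right)} l{\left(1,5 \right)}\right)^{2} = \left(- 5 \cdot 14 \cdot 1 \cdot 5\right)^{2} = \left(\left(-5\right) 70\right)^{2} = \left(-350\right)^{2} = 122500$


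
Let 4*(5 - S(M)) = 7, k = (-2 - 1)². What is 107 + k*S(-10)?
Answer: 545/4 ≈ 136.25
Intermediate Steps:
k = 9 (k = (-3)² = 9)
S(M) = 13/4 (S(M) = 5 - ¼*7 = 5 - 7/4 = 13/4)
107 + k*S(-10) = 107 + 9*(13/4) = 107 + 117/4 = 545/4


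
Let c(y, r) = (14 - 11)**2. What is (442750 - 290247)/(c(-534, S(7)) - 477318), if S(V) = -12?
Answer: -152503/477309 ≈ -0.31951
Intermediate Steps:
c(y, r) = 9 (c(y, r) = 3**2 = 9)
(442750 - 290247)/(c(-534, S(7)) - 477318) = (442750 - 290247)/(9 - 477318) = 152503/(-477309) = 152503*(-1/477309) = -152503/477309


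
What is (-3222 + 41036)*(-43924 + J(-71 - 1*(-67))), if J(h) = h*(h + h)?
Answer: -1659732088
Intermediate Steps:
J(h) = 2*h² (J(h) = h*(2*h) = 2*h²)
(-3222 + 41036)*(-43924 + J(-71 - 1*(-67))) = (-3222 + 41036)*(-43924 + 2*(-71 - 1*(-67))²) = 37814*(-43924 + 2*(-71 + 67)²) = 37814*(-43924 + 2*(-4)²) = 37814*(-43924 + 2*16) = 37814*(-43924 + 32) = 37814*(-43892) = -1659732088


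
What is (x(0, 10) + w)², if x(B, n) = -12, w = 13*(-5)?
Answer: 5929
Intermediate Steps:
w = -65
(x(0, 10) + w)² = (-12 - 65)² = (-77)² = 5929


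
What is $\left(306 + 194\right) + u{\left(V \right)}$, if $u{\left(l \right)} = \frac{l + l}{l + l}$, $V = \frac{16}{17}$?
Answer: $501$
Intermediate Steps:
$V = \frac{16}{17}$ ($V = 16 \cdot \frac{1}{17} = \frac{16}{17} \approx 0.94118$)
$u{\left(l \right)} = 1$ ($u{\left(l \right)} = \frac{2 l}{2 l} = 2 l \frac{1}{2 l} = 1$)
$\left(306 + 194\right) + u{\left(V \right)} = \left(306 + 194\right) + 1 = 500 + 1 = 501$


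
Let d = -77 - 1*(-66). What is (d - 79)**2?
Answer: 8100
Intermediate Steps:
d = -11 (d = -77 + 66 = -11)
(d - 79)**2 = (-11 - 79)**2 = (-90)**2 = 8100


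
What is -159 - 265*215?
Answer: -57134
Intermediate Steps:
-159 - 265*215 = -159 - 56975 = -57134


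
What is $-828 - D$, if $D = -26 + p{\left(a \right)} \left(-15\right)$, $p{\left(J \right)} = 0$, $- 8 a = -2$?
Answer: $-802$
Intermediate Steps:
$a = \frac{1}{4}$ ($a = \left(- \frac{1}{8}\right) \left(-2\right) = \frac{1}{4} \approx 0.25$)
$D = -26$ ($D = -26 + 0 \left(-15\right) = -26 + 0 = -26$)
$-828 - D = -828 - -26 = -828 + 26 = -802$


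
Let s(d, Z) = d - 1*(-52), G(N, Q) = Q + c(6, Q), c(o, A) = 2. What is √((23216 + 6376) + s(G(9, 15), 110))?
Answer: √29661 ≈ 172.22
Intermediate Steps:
G(N, Q) = 2 + Q (G(N, Q) = Q + 2 = 2 + Q)
s(d, Z) = 52 + d (s(d, Z) = d + 52 = 52 + d)
√((23216 + 6376) + s(G(9, 15), 110)) = √((23216 + 6376) + (52 + (2 + 15))) = √(29592 + (52 + 17)) = √(29592 + 69) = √29661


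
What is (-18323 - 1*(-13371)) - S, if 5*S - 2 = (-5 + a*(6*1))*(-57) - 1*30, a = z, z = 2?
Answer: -24333/5 ≈ -4866.6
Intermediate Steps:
a = 2
S = -427/5 (S = 2/5 + ((-5 + 2*(6*1))*(-57) - 1*30)/5 = 2/5 + ((-5 + 2*6)*(-57) - 30)/5 = 2/5 + ((-5 + 12)*(-57) - 30)/5 = 2/5 + (7*(-57) - 30)/5 = 2/5 + (-399 - 30)/5 = 2/5 + (1/5)*(-429) = 2/5 - 429/5 = -427/5 ≈ -85.400)
(-18323 - 1*(-13371)) - S = (-18323 - 1*(-13371)) - 1*(-427/5) = (-18323 + 13371) + 427/5 = -4952 + 427/5 = -24333/5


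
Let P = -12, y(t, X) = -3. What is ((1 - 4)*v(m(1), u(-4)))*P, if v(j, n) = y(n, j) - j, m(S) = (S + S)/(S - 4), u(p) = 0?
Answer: -84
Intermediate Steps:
m(S) = 2*S/(-4 + S) (m(S) = (2*S)/(-4 + S) = 2*S/(-4 + S))
v(j, n) = -3 - j
((1 - 4)*v(m(1), u(-4)))*P = ((1 - 4)*(-3 - 2/(-4 + 1)))*(-12) = -3*(-3 - 2/(-3))*(-12) = -3*(-3 - 2*(-1)/3)*(-12) = -3*(-3 - 1*(-2/3))*(-12) = -3*(-3 + 2/3)*(-12) = -3*(-7/3)*(-12) = 7*(-12) = -84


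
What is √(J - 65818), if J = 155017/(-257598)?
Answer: I*√485278573460582/85866 ≈ 256.55*I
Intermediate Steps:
J = -155017/257598 (J = 155017*(-1/257598) = -155017/257598 ≈ -0.60178)
√(J - 65818) = √(-155017/257598 - 65818) = √(-16954740181/257598) = I*√485278573460582/85866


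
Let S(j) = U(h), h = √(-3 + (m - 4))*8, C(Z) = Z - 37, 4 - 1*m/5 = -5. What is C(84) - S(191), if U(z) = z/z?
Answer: 46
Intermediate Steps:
m = 45 (m = 20 - 5*(-5) = 20 + 25 = 45)
C(Z) = -37 + Z
h = 8*√38 (h = √(-3 + (45 - 4))*8 = √(-3 + 41)*8 = √38*8 = 8*√38 ≈ 49.315)
U(z) = 1
S(j) = 1
C(84) - S(191) = (-37 + 84) - 1*1 = 47 - 1 = 46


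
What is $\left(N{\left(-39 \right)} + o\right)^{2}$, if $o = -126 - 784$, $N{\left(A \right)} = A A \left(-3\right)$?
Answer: $29953729$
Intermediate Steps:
$N{\left(A \right)} = - 3 A^{2}$ ($N{\left(A \right)} = A^{2} \left(-3\right) = - 3 A^{2}$)
$o = -910$ ($o = -126 - 784 = -910$)
$\left(N{\left(-39 \right)} + o\right)^{2} = \left(- 3 \left(-39\right)^{2} - 910\right)^{2} = \left(\left(-3\right) 1521 - 910\right)^{2} = \left(-4563 - 910\right)^{2} = \left(-5473\right)^{2} = 29953729$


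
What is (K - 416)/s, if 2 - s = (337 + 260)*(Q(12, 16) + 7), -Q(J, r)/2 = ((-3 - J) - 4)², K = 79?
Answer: -337/426857 ≈ -0.00078949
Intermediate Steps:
Q(J, r) = -2*(-7 - J)² (Q(J, r) = -2*((-3 - J) - 4)² = -2*(-7 - J)²)
s = 426857 (s = 2 - (337 + 260)*(-2*(7 + 12)² + 7) = 2 - 597*(-2*19² + 7) = 2 - 597*(-2*361 + 7) = 2 - 597*(-722 + 7) = 2 - 597*(-715) = 2 - 1*(-426855) = 2 + 426855 = 426857)
(K - 416)/s = (79 - 416)/426857 = -337*1/426857 = -337/426857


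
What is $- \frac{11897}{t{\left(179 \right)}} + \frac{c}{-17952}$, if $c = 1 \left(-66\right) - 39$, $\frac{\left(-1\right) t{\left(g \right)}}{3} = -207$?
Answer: $- \frac{71169913}{3716064} \approx -19.152$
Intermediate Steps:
$t{\left(g \right)} = 621$ ($t{\left(g \right)} = \left(-3\right) \left(-207\right) = 621$)
$c = -105$ ($c = -66 - 39 = -105$)
$- \frac{11897}{t{\left(179 \right)}} + \frac{c}{-17952} = - \frac{11897}{621} - \frac{105}{-17952} = \left(-11897\right) \frac{1}{621} - - \frac{35}{5984} = - \frac{11897}{621} + \frac{35}{5984} = - \frac{71169913}{3716064}$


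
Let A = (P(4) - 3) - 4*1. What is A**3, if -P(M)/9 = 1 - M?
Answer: 8000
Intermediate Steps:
P(M) = -9 + 9*M (P(M) = -9*(1 - M) = -9 + 9*M)
A = 20 (A = ((-9 + 9*4) - 3) - 4*1 = ((-9 + 36) - 3) - 4 = (27 - 3) - 4 = 24 - 4 = 20)
A**3 = 20**3 = 8000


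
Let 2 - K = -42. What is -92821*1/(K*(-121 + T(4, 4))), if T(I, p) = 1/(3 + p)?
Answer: 649747/37224 ≈ 17.455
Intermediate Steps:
K = 44 (K = 2 - 1*(-42) = 2 + 42 = 44)
-92821*1/(K*(-121 + T(4, 4))) = -92821*1/(44*(-121 + 1/(3 + 4))) = -92821*1/(44*(-121 + 1/7)) = -92821*1/(44*(-121 + ⅐)) = -92821/((-846/7*44)) = -92821/(-37224/7) = -92821*(-7/37224) = 649747/37224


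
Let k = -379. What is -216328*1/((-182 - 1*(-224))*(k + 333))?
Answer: 7726/69 ≈ 111.97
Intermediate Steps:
-216328*1/((-182 - 1*(-224))*(k + 333)) = -216328*1/((-379 + 333)*(-182 - 1*(-224))) = -216328*(-1/(46*(-182 + 224))) = -216328/((-46*42)) = -216328/(-1932) = -216328*(-1/1932) = 7726/69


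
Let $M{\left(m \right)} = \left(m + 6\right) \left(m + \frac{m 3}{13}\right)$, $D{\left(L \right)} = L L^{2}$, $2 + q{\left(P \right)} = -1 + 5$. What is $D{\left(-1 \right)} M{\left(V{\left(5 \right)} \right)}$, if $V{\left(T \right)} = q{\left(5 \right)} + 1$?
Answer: $- \frac{432}{13} \approx -33.231$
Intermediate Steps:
$q{\left(P \right)} = 2$ ($q{\left(P \right)} = -2 + \left(-1 + 5\right) = -2 + 4 = 2$)
$V{\left(T \right)} = 3$ ($V{\left(T \right)} = 2 + 1 = 3$)
$D{\left(L \right)} = L^{3}$
$M{\left(m \right)} = \frac{16 m \left(6 + m\right)}{13}$ ($M{\left(m \right)} = \left(6 + m\right) \left(m + 3 m \frac{1}{13}\right) = \left(6 + m\right) \left(m + \frac{3 m}{13}\right) = \left(6 + m\right) \frac{16 m}{13} = \frac{16 m \left(6 + m\right)}{13}$)
$D{\left(-1 \right)} M{\left(V{\left(5 \right)} \right)} = \left(-1\right)^{3} \cdot \frac{16}{13} \cdot 3 \left(6 + 3\right) = - \frac{16 \cdot 3 \cdot 9}{13} = \left(-1\right) \frac{432}{13} = - \frac{432}{13}$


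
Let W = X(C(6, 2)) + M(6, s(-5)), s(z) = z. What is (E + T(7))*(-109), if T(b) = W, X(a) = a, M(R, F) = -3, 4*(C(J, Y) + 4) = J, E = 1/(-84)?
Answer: 50467/84 ≈ 600.80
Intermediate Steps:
E = -1/84 ≈ -0.011905
C(J, Y) = -4 + J/4
W = -11/2 (W = (-4 + (1/4)*6) - 3 = (-4 + 3/2) - 3 = -5/2 - 3 = -11/2 ≈ -5.5000)
T(b) = -11/2
(E + T(7))*(-109) = (-1/84 - 11/2)*(-109) = -463/84*(-109) = 50467/84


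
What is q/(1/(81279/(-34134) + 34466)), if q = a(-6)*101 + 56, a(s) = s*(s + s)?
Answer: 1436753529520/5689 ≈ 2.5255e+8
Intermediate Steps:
a(s) = 2*s² (a(s) = s*(2*s) = 2*s²)
q = 7328 (q = (2*(-6)²)*101 + 56 = (2*36)*101 + 56 = 72*101 + 56 = 7272 + 56 = 7328)
q/(1/(81279/(-34134) + 34466)) = 7328/(1/(81279/(-34134) + 34466)) = 7328/(1/(81279*(-1/34134) + 34466)) = 7328/(1/(-27093/11378 + 34466)) = 7328/(1/(392127055/11378)) = 7328/(11378/392127055) = 7328*(392127055/11378) = 1436753529520/5689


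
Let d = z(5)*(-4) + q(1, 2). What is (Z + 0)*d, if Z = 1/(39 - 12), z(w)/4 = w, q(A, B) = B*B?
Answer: -76/27 ≈ -2.8148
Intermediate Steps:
q(A, B) = B²
z(w) = 4*w
d = -76 (d = (4*5)*(-4) + 2² = 20*(-4) + 4 = -80 + 4 = -76)
Z = 1/27 ≈ 0.037037
(Z + 0)*d = (1/27 + 0)*(-76) = (1/27)*(-76) = -76/27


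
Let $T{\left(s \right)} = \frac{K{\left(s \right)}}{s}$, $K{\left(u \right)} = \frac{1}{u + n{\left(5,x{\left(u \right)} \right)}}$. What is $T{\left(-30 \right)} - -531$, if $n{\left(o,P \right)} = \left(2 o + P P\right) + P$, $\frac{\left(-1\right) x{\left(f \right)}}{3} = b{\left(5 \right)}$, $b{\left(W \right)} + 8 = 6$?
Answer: $\frac{350459}{660} \approx 531.0$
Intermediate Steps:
$b{\left(W \right)} = -2$ ($b{\left(W \right)} = -8 + 6 = -2$)
$x{\left(f \right)} = 6$ ($x{\left(f \right)} = \left(-3\right) \left(-2\right) = 6$)
$n{\left(o,P \right)} = P + P^{2} + 2 o$ ($n{\left(o,P \right)} = \left(2 o + P^{2}\right) + P = \left(P^{2} + 2 o\right) + P = P + P^{2} + 2 o$)
$K{\left(u \right)} = \frac{1}{52 + u}$ ($K{\left(u \right)} = \frac{1}{u + \left(6 + 6^{2} + 2 \cdot 5\right)} = \frac{1}{u + \left(6 + 36 + 10\right)} = \frac{1}{u + 52} = \frac{1}{52 + u}$)
$T{\left(s \right)} = \frac{1}{s \left(52 + s\right)}$ ($T{\left(s \right)} = \frac{1}{\left(52 + s\right) s} = \frac{1}{s \left(52 + s\right)}$)
$T{\left(-30 \right)} - -531 = \frac{1}{\left(-30\right) \left(52 - 30\right)} - -531 = - \frac{1}{30 \cdot 22} + 531 = \left(- \frac{1}{30}\right) \frac{1}{22} + 531 = - \frac{1}{660} + 531 = \frac{350459}{660}$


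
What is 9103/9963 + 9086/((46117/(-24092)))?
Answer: -2180480020205/459463671 ≈ -4745.7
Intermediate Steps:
9103/9963 + 9086/((46117/(-24092))) = 9103*(1/9963) + 9086/((46117*(-1/24092))) = 9103/9963 + 9086/(-46117/24092) = 9103/9963 + 9086*(-24092/46117) = 9103/9963 - 218899912/46117 = -2180480020205/459463671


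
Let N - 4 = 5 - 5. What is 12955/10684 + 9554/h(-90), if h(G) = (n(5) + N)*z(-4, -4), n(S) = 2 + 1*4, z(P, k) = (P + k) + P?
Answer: -6282521/80130 ≈ -78.404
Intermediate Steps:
z(P, k) = k + 2*P
n(S) = 6 (n(S) = 2 + 4 = 6)
N = 4 (N = 4 + (5 - 5) = 4 + 0 = 4)
h(G) = -120 (h(G) = (6 + 4)*(-4 + 2*(-4)) = 10*(-4 - 8) = 10*(-12) = -120)
12955/10684 + 9554/h(-90) = 12955/10684 + 9554/(-120) = 12955*(1/10684) + 9554*(-1/120) = 12955/10684 - 4777/60 = -6282521/80130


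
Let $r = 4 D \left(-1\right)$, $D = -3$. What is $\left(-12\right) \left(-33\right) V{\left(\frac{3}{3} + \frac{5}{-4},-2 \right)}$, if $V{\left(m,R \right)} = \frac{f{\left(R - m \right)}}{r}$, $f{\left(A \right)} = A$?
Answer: $- \frac{231}{4} \approx -57.75$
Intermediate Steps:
$r = 12$ ($r = 4 \left(-3\right) \left(-1\right) = \left(-12\right) \left(-1\right) = 12$)
$V{\left(m,R \right)} = - \frac{m}{12} + \frac{R}{12}$ ($V{\left(m,R \right)} = \frac{R - m}{12} = \left(R - m\right) \frac{1}{12} = - \frac{m}{12} + \frac{R}{12}$)
$\left(-12\right) \left(-33\right) V{\left(\frac{3}{3} + \frac{5}{-4},-2 \right)} = \left(-12\right) \left(-33\right) \left(- \frac{\frac{3}{3} + \frac{5}{-4}}{12} + \frac{1}{12} \left(-2\right)\right) = 396 \left(- \frac{3 \cdot \frac{1}{3} + 5 \left(- \frac{1}{4}\right)}{12} - \frac{1}{6}\right) = 396 \left(- \frac{1 - \frac{5}{4}}{12} - \frac{1}{6}\right) = 396 \left(\left(- \frac{1}{12}\right) \left(- \frac{1}{4}\right) - \frac{1}{6}\right) = 396 \left(\frac{1}{48} - \frac{1}{6}\right) = 396 \left(- \frac{7}{48}\right) = - \frac{231}{4}$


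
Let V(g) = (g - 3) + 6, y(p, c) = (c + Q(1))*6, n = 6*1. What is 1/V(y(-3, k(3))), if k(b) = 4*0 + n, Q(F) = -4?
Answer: 1/15 ≈ 0.066667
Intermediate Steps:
n = 6
k(b) = 6 (k(b) = 4*0 + 6 = 0 + 6 = 6)
y(p, c) = -24 + 6*c (y(p, c) = (c - 4)*6 = (-4 + c)*6 = -24 + 6*c)
V(g) = 3 + g (V(g) = (-3 + g) + 6 = 3 + g)
1/V(y(-3, k(3))) = 1/(3 + (-24 + 6*6)) = 1/(3 + (-24 + 36)) = 1/(3 + 12) = 1/15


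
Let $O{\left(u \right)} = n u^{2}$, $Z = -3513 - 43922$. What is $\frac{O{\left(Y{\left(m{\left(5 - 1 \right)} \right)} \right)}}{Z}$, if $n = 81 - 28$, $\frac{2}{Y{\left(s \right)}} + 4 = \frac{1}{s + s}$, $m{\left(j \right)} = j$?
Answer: $- \frac{256}{860095} \approx -0.00029764$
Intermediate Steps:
$Y{\left(s \right)} = \frac{2}{-4 + \frac{1}{2 s}}$ ($Y{\left(s \right)} = \frac{2}{-4 + \frac{1}{s + s}} = \frac{2}{-4 + \frac{1}{2 s}}$)
$n = 53$ ($n = 81 - 28 = 53$)
$Z = -47435$
$O{\left(u \right)} = 53 u^{2}$
$\frac{O{\left(Y{\left(m{\left(5 - 1 \right)} \right)} \right)}}{Z} = \frac{53 \left(- \frac{4 \left(5 - 1\right)}{-1 + 8 \left(5 - 1\right)}\right)^{2}}{-47435} = 53 \left(- \frac{4 \left(5 - 1\right)}{-1 + 8 \left(5 - 1\right)}\right)^{2} \left(- \frac{1}{47435}\right) = 53 \left(\left(-4\right) 4 \frac{1}{-1 + 8 \cdot 4}\right)^{2} \left(- \frac{1}{47435}\right) = 53 \left(\left(-4\right) 4 \frac{1}{-1 + 32}\right)^{2} \left(- \frac{1}{47435}\right) = 53 \left(\left(-4\right) 4 \cdot \frac{1}{31}\right)^{2} \left(- \frac{1}{47435}\right) = 53 \left(- \frac{16}{31}\right)^{2} \left(- \frac{1}{47435}\right) = 53 \cdot \frac{256}{961} \left(- \frac{1}{47435}\right) = \frac{13568}{961} \left(- \frac{1}{47435}\right) = - \frac{256}{860095}$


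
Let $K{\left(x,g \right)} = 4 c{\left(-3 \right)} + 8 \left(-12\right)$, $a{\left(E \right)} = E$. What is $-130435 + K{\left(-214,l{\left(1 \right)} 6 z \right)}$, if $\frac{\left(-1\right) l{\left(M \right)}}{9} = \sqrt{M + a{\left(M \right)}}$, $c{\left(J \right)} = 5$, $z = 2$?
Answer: $-130511$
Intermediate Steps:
$l{\left(M \right)} = - 9 \sqrt{2} \sqrt{M}$ ($l{\left(M \right)} = - 9 \sqrt{M + M} = - 9 \sqrt{2 M} = - 9 \sqrt{2} \sqrt{M}$)
$K{\left(x,g \right)} = -76$ ($K{\left(x,g \right)} = 4 \cdot 5 + 8 \left(-12\right) = 20 - 96 = -76$)
$-130435 + K{\left(-214,l{\left(1 \right)} 6 z \right)} = -130435 - 76 = -130511$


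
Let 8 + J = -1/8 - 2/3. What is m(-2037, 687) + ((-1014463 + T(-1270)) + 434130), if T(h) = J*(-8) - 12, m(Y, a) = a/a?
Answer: -1740821/3 ≈ -5.8027e+5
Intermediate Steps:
m(Y, a) = 1
J = -211/24 (J = -8 + (-1/8 - 2/3) = -8 + (-1*⅛ - 2*⅓) = -8 + (-⅛ - ⅔) = -8 - 19/24 = -211/24 ≈ -8.7917)
T(h) = 175/3 (T(h) = -211/24*(-8) - 12 = 211/3 - 12 = 175/3)
m(-2037, 687) + ((-1014463 + T(-1270)) + 434130) = 1 + ((-1014463 + 175/3) + 434130) = 1 + (-3043214/3 + 434130) = 1 - 1740824/3 = -1740821/3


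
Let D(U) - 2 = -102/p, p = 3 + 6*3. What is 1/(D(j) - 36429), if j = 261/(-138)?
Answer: -7/255023 ≈ -2.7448e-5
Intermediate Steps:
p = 21 (p = 3 + 18 = 21)
j = -87/46 (j = 261*(-1/138) = -87/46 ≈ -1.8913)
D(U) = -20/7 (D(U) = 2 - 102/21 = 2 - 102*1/21 = 2 - 34/7 = -20/7)
1/(D(j) - 36429) = 1/(-20/7 - 36429) = 1/(-255023/7) = -7/255023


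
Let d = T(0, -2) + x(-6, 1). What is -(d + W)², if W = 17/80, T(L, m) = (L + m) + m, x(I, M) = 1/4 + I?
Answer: -582169/6400 ≈ -90.964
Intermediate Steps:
x(I, M) = ¼ + I
T(L, m) = L + 2*m
W = 17/80 (W = 17*(1/80) = 17/80 ≈ 0.21250)
d = -39/4 (d = (0 + 2*(-2)) + (¼ - 6) = (0 - 4) - 23/4 = -4 - 23/4 = -39/4 ≈ -9.7500)
-(d + W)² = -(-39/4 + 17/80)² = -(-763/80)² = -1*582169/6400 = -582169/6400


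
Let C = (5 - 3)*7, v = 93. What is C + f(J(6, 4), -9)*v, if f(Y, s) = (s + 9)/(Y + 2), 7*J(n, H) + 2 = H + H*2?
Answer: 14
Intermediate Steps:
J(n, H) = -2/7 + 3*H/7 (J(n, H) = -2/7 + (H + H*2)/7 = -2/7 + (H + 2*H)/7 = -2/7 + (3*H)/7 = -2/7 + 3*H/7)
C = 14 (C = 2*7 = 14)
f(Y, s) = (9 + s)/(2 + Y)
C + f(J(6, 4), -9)*v = 14 + ((9 - 9)/(2 + (-2/7 + (3/7)*4)))*93 = 14 + (0/(2 + (-2/7 + 12/7)))*93 = 14 + (0/(2 + 10/7))*93 = 14 + (0/(24/7))*93 = 14 + ((7/24)*0)*93 = 14 + 0*93 = 14 + 0 = 14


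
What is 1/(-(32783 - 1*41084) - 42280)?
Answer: -1/33979 ≈ -2.9430e-5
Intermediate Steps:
1/(-(32783 - 1*41084) - 42280) = 1/(-(32783 - 41084) - 42280) = 1/(-1*(-8301) - 42280) = 1/(8301 - 42280) = 1/(-33979) = -1/33979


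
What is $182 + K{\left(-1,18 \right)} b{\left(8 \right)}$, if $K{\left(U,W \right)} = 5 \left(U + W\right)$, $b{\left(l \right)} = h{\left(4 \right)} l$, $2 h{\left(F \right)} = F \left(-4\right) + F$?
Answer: $-3898$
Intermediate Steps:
$h{\left(F \right)} = - \frac{3 F}{2}$ ($h{\left(F \right)} = \frac{F \left(-4\right) + F}{2} = \frac{- 4 F + F}{2} = \frac{\left(-3\right) F}{2} = - \frac{3 F}{2}$)
$b{\left(l \right)} = - 6 l$ ($b{\left(l \right)} = \left(- \frac{3}{2}\right) 4 l = - 6 l$)
$K{\left(U,W \right)} = 5 U + 5 W$
$182 + K{\left(-1,18 \right)} b{\left(8 \right)} = 182 + \left(5 \left(-1\right) + 5 \cdot 18\right) \left(\left(-6\right) 8\right) = 182 + \left(-5 + 90\right) \left(-48\right) = 182 + 85 \left(-48\right) = 182 - 4080 = -3898$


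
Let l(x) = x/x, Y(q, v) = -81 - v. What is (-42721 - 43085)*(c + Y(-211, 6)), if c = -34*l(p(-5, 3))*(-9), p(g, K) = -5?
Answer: -18791514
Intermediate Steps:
l(x) = 1
c = 306 (c = -34*1*(-9) = -34*(-9) = 306)
(-42721 - 43085)*(c + Y(-211, 6)) = (-42721 - 43085)*(306 + (-81 - 1*6)) = -85806*(306 + (-81 - 6)) = -85806*(306 - 87) = -85806*219 = -18791514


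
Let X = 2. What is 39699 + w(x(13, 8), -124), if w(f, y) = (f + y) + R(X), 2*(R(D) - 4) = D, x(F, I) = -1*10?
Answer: 39570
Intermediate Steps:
x(F, I) = -10
R(D) = 4 + D/2
w(f, y) = 5 + f + y (w(f, y) = (f + y) + (4 + (½)*2) = (f + y) + (4 + 1) = (f + y) + 5 = 5 + f + y)
39699 + w(x(13, 8), -124) = 39699 + (5 - 10 - 124) = 39699 - 129 = 39570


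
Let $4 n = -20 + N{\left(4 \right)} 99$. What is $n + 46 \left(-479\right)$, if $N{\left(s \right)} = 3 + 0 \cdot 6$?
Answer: $- \frac{87859}{4} \approx -21965.0$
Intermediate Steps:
$N{\left(s \right)} = 3$ ($N{\left(s \right)} = 3 + 0 = 3$)
$n = \frac{277}{4}$ ($n = \frac{-20 + 3 \cdot 99}{4} = \frac{-20 + 297}{4} = \frac{1}{4} \cdot 277 = \frac{277}{4} \approx 69.25$)
$n + 46 \left(-479\right) = \frac{277}{4} + 46 \left(-479\right) = \frac{277}{4} - 22034 = - \frac{87859}{4}$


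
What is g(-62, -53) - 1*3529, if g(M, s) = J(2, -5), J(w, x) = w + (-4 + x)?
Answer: -3536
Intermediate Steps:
J(w, x) = -4 + w + x
g(M, s) = -7 (g(M, s) = -4 + 2 - 5 = -7)
g(-62, -53) - 1*3529 = -7 - 1*3529 = -7 - 3529 = -3536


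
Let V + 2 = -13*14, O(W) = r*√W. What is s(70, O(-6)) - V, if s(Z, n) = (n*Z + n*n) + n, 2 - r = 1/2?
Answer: 341/2 + 213*I*√6/2 ≈ 170.5 + 260.87*I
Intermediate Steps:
r = 3/2 (r = 2 - 1/2 = 2 - 1*½ = 2 - ½ = 3/2 ≈ 1.5000)
O(W) = 3*√W/2
s(Z, n) = n + n² + Z*n (s(Z, n) = (Z*n + n²) + n = (n² + Z*n) + n = n + n² + Z*n)
V = -184 (V = -2 - 13*14 = -2 - 182 = -184)
s(70, O(-6)) - V = (3*√(-6)/2)*(1 + 70 + 3*√(-6)/2) - 1*(-184) = (3*(I*√6)/2)*(1 + 70 + 3*(I*√6)/2) + 184 = (3*I*√6/2)*(1 + 70 + 3*I*√6/2) + 184 = (3*I*√6/2)*(71 + 3*I*√6/2) + 184 = 3*I*√6*(71 + 3*I*√6/2)/2 + 184 = 184 + 3*I*√6*(71 + 3*I*√6/2)/2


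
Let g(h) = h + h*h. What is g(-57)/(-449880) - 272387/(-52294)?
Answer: 5098939213/980251030 ≈ 5.2017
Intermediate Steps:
g(h) = h + h²
g(-57)/(-449880) - 272387/(-52294) = -57*(1 - 57)/(-449880) - 272387/(-52294) = -57*(-56)*(-1/449880) - 272387*(-1/52294) = 3192*(-1/449880) + 272387/52294 = -133/18745 + 272387/52294 = 5098939213/980251030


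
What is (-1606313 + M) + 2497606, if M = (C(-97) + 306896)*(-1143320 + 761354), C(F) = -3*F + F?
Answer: -117297047647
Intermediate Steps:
C(F) = -2*F
M = -117297938940 (M = (-2*(-97) + 306896)*(-1143320 + 761354) = (194 + 306896)*(-381966) = 307090*(-381966) = -117297938940)
(-1606313 + M) + 2497606 = (-1606313 - 117297938940) + 2497606 = -117299545253 + 2497606 = -117297047647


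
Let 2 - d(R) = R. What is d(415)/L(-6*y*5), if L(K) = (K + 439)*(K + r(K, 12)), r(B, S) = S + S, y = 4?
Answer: 413/30624 ≈ 0.013486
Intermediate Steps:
r(B, S) = 2*S
L(K) = (24 + K)*(439 + K) (L(K) = (K + 439)*(K + 2*12) = (439 + K)*(K + 24) = (439 + K)*(24 + K) = (24 + K)*(439 + K))
d(R) = 2 - R
d(415)/L(-6*y*5) = (2 - 1*415)/(10536 + (-6*4*5)**2 + 463*(-6*4*5)) = (2 - 415)/(10536 + (-24*5)**2 + 463*(-24*5)) = -413/(10536 + (-120)**2 + 463*(-120)) = -413/(10536 + 14400 - 55560) = -413/(-30624) = -413*(-1/30624) = 413/30624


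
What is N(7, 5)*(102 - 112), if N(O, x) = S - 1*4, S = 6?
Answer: -20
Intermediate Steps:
N(O, x) = 2 (N(O, x) = 6 - 1*4 = 6 - 4 = 2)
N(7, 5)*(102 - 112) = 2*(102 - 112) = 2*(-10) = -20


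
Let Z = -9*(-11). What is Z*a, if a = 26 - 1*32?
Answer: -594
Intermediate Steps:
a = -6 (a = 26 - 32 = -6)
Z = 99
Z*a = 99*(-6) = -594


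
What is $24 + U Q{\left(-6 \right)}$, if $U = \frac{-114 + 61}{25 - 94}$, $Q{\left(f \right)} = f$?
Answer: $\frac{446}{23} \approx 19.391$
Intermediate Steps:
$U = \frac{53}{69}$ ($U = - \frac{53}{25 - 94} = - \frac{53}{-69} = \left(-53\right) \left(- \frac{1}{69}\right) = \frac{53}{69} \approx 0.76812$)
$24 + U Q{\left(-6 \right)} = 24 + \frac{53}{69} \left(-6\right) = 24 - \frac{106}{23} = \frac{446}{23}$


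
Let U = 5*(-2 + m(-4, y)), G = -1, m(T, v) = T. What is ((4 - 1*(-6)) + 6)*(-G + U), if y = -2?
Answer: -464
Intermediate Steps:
U = -30 (U = 5*(-2 - 4) = 5*(-6) = -30)
((4 - 1*(-6)) + 6)*(-G + U) = ((4 - 1*(-6)) + 6)*(-1*(-1) - 30) = ((4 + 6) + 6)*(1 - 30) = (10 + 6)*(-29) = 16*(-29) = -464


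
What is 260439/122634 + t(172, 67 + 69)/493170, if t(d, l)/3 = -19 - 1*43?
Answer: 7134327317/3359967210 ≈ 2.1233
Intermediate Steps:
t(d, l) = -186 (t(d, l) = 3*(-19 - 1*43) = 3*(-19 - 43) = 3*(-62) = -186)
260439/122634 + t(172, 67 + 69)/493170 = 260439/122634 - 186/493170 = 260439*(1/122634) - 186*1/493170 = 86813/40878 - 31/82195 = 7134327317/3359967210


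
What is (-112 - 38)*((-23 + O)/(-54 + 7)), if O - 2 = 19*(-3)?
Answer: -11700/47 ≈ -248.94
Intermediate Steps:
O = -55 (O = 2 + 19*(-3) = 2 - 57 = -55)
(-112 - 38)*((-23 + O)/(-54 + 7)) = (-112 - 38)*((-23 - 55)/(-54 + 7)) = -(-11700)/(-47) = -(-11700)*(-1)/47 = -150*78/47 = -11700/47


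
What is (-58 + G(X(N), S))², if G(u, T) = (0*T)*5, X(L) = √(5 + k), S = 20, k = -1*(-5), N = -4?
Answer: 3364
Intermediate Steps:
k = 5
X(L) = √10 (X(L) = √(5 + 5) = √10)
G(u, T) = 0 (G(u, T) = 0*5 = 0)
(-58 + G(X(N), S))² = (-58 + 0)² = (-58)² = 3364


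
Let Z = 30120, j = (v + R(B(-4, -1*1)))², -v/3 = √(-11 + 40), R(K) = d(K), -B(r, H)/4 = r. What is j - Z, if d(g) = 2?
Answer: -29855 - 12*√29 ≈ -29920.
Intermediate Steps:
B(r, H) = -4*r
R(K) = 2
v = -3*√29 (v = -3*√(-11 + 40) = -3*√29 ≈ -16.155)
j = (2 - 3*√29)² (j = (-3*√29 + 2)² = (2 - 3*√29)² ≈ 200.38)
j - Z = (265 - 12*√29) - 1*30120 = (265 - 12*√29) - 30120 = -29855 - 12*√29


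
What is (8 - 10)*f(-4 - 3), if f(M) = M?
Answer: 14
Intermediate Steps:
(8 - 10)*f(-4 - 3) = (8 - 10)*(-4 - 3) = -2*(-7) = 14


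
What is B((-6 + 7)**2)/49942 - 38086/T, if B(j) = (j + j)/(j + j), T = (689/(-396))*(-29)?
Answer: -753228020771/997891102 ≈ -754.82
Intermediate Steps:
T = 19981/396 (T = (689*(-1/396))*(-29) = -689/396*(-29) = 19981/396 ≈ 50.457)
B(j) = 1 (B(j) = (2*j)/((2*j)) = (2*j)*(1/(2*j)) = 1)
B((-6 + 7)**2)/49942 - 38086/T = 1/49942 - 38086/19981/396 = 1*(1/49942) - 38086*396/19981 = 1/49942 - 15082056/19981 = -753228020771/997891102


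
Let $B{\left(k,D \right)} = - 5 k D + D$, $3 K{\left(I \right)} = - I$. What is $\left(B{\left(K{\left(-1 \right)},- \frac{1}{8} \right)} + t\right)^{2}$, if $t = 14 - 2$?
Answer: $\frac{21025}{144} \approx 146.01$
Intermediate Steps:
$K{\left(I \right)} = - \frac{I}{3}$ ($K{\left(I \right)} = \frac{\left(-1\right) I}{3} = - \frac{I}{3}$)
$t = 12$ ($t = 14 - 2 = 12$)
$B{\left(k,D \right)} = D - 5 D k$ ($B{\left(k,D \right)} = - 5 D k + D = D - 5 D k$)
$\left(B{\left(K{\left(-1 \right)},- \frac{1}{8} \right)} + t\right)^{2} = \left(- \frac{1}{8} \left(1 - 5 \left(\left(- \frac{1}{3}\right) \left(-1\right)\right)\right) + 12\right)^{2} = \left(\left(-1\right) \frac{1}{8} \left(1 - \frac{5}{3}\right) + 12\right)^{2} = \left(- \frac{1 - \frac{5}{3}}{8} + 12\right)^{2} = \left(\left(- \frac{1}{8}\right) \left(- \frac{2}{3}\right) + 12\right)^{2} = \left(\frac{1}{12} + 12\right)^{2} = \left(\frac{145}{12}\right)^{2} = \frac{21025}{144}$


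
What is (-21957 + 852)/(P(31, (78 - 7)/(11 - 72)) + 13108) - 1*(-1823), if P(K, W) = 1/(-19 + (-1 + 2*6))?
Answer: 190996409/104863 ≈ 1821.4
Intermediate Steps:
P(K, W) = -⅛ (P(K, W) = 1/(-19 + (-1 + 12)) = 1/(-19 + 11) = 1/(-8) = -⅛)
(-21957 + 852)/(P(31, (78 - 7)/(11 - 72)) + 13108) - 1*(-1823) = (-21957 + 852)/(-⅛ + 13108) - 1*(-1823) = -21105/104863/8 + 1823 = -21105*8/104863 + 1823 = -168840/104863 + 1823 = 190996409/104863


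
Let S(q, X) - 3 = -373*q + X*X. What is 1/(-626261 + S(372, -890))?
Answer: 1/27086 ≈ 3.6919e-5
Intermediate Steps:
S(q, X) = 3 + X² - 373*q (S(q, X) = 3 + (-373*q + X*X) = 3 + (-373*q + X²) = 3 + (X² - 373*q) = 3 + X² - 373*q)
1/(-626261 + S(372, -890)) = 1/(-626261 + (3 + (-890)² - 373*372)) = 1/(-626261 + (3 + 792100 - 138756)) = 1/(-626261 + 653347) = 1/27086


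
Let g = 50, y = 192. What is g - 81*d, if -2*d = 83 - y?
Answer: -8729/2 ≈ -4364.5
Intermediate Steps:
d = 109/2 (d = -(83 - 1*192)/2 = -(83 - 192)/2 = -½*(-109) = 109/2 ≈ 54.500)
g - 81*d = 50 - 81*109/2 = 50 - 8829/2 = -8729/2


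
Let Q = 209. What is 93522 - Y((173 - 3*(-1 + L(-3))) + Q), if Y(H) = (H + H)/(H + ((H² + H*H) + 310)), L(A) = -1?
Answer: 14111814758/150893 ≈ 93522.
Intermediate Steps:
Y(H) = 2*H/(310 + H + 2*H²) (Y(H) = (2*H)/(H + ((H² + H²) + 310)) = (2*H)/(H + (2*H² + 310)) = (2*H)/(H + (310 + 2*H²)) = (2*H)/(310 + H + 2*H²) = 2*H/(310 + H + 2*H²))
93522 - Y((173 - 3*(-1 + L(-3))) + Q) = 93522 - 2*((173 - 3*(-1 - 1)) + 209)/(310 + ((173 - 3*(-1 - 1)) + 209) + 2*((173 - 3*(-1 - 1)) + 209)²) = 93522 - 2*((173 - 3*(-2)) + 209)/(310 + ((173 - 3*(-2)) + 209) + 2*((173 - 3*(-2)) + 209)²) = 93522 - 2*((173 + 6) + 209)/(310 + ((173 + 6) + 209) + 2*((173 + 6) + 209)²) = 93522 - 2*(179 + 209)/(310 + (179 + 209) + 2*(179 + 209)²) = 93522 - 2*388/(310 + 388 + 2*388²) = 93522 - 2*388/(310 + 388 + 2*150544) = 93522 - 2*388/(310 + 388 + 301088) = 93522 - 2*388/301786 = 93522 - 1*388/150893 = 93522 - 388/150893 = 14111814758/150893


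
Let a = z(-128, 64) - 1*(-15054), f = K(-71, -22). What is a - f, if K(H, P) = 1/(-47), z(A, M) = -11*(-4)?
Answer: 709607/47 ≈ 15098.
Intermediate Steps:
z(A, M) = 44
K(H, P) = -1/47
f = -1/47 ≈ -0.021277
a = 15098 (a = 44 - 1*(-15054) = 44 + 15054 = 15098)
a - f = 15098 - 1*(-1/47) = 15098 + 1/47 = 709607/47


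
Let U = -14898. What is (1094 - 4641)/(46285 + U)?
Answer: -3547/31387 ≈ -0.11301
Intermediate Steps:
(1094 - 4641)/(46285 + U) = (1094 - 4641)/(46285 - 14898) = -3547/31387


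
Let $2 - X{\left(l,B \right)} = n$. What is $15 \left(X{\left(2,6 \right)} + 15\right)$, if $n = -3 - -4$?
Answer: $240$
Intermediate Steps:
$n = 1$ ($n = -3 + 4 = 1$)
$X{\left(l,B \right)} = 1$ ($X{\left(l,B \right)} = 2 - 1 = 1$)
$15 \left(X{\left(2,6 \right)} + 15\right) = 15 \left(1 + 15\right) = 15 \cdot 16 = 240$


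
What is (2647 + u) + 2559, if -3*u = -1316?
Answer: 16934/3 ≈ 5644.7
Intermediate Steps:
u = 1316/3 (u = -⅓*(-1316) = 1316/3 ≈ 438.67)
(2647 + u) + 2559 = (2647 + 1316/3) + 2559 = 9257/3 + 2559 = 16934/3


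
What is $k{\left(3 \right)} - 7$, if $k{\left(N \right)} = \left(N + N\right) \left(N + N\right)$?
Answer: $29$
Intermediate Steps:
$k{\left(N \right)} = 4 N^{2}$ ($k{\left(N \right)} = 2 N 2 N = 4 N^{2}$)
$k{\left(3 \right)} - 7 = 4 \cdot 3^{2} - 7 = 4 \cdot 9 - 7 = 36 - 7 = 29$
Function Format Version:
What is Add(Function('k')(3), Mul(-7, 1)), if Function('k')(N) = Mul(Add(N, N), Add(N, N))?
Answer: 29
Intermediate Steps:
Function('k')(N) = Mul(4, Pow(N, 2)) (Function('k')(N) = Mul(Mul(2, N), Mul(2, N)) = Mul(4, Pow(N, 2)))
Add(Function('k')(3), Mul(-7, 1)) = Add(Mul(4, Pow(3, 2)), Mul(-7, 1)) = Add(Mul(4, 9), -7) = Add(36, -7) = 29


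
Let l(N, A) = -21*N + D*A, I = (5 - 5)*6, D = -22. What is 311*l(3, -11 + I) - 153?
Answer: 55516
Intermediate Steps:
I = 0 (I = 0*6 = 0)
l(N, A) = -22*A - 21*N (l(N, A) = -21*N - 22*A = -22*A - 21*N)
311*l(3, -11 + I) - 153 = 311*(-22*(-11 + 0) - 21*3) - 153 = 311*(-22*(-11) - 63) - 153 = 311*(242 - 63) - 153 = 311*179 - 153 = 55669 - 153 = 55516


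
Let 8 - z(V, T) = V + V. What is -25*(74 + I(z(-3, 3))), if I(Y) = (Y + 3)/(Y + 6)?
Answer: -7485/4 ≈ -1871.3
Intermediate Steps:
z(V, T) = 8 - 2*V (z(V, T) = 8 - (V + V) = 8 - 2*V)
I(Y) = (3 + Y)/(6 + Y)
-25*(74 + I(z(-3, 3))) = -25*(74 + (3 + (8 - 2*(-3)))/(6 + (8 - 2*(-3)))) = -25*(74 + (3 + (8 + 6))/(6 + (8 + 6))) = -25*(74 + (3 + 14)/(6 + 14)) = -25*(74 + 17/20) = -25*1497/20 = -7485/4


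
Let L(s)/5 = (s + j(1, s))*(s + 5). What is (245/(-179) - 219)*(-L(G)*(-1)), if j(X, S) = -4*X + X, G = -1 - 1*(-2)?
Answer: 2366760/179 ≈ 13222.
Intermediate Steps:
G = 1 (G = -1 + 2 = 1)
j(X, S) = -3*X
L(s) = 5*(-3 + s)*(5 + s) (L(s) = 5*((s - 3*1)*(s + 5)) = 5*((s - 3)*(5 + s)) = 5*((-3 + s)*(5 + s)) = 5*(-3 + s)*(5 + s))
(245/(-179) - 219)*(-L(G)*(-1)) = (245/(-179) - 219)*(-(-75 + 5*1² + 10*1)*(-1)) = (245*(-1/179) - 219)*(-(-75 + 5*1 + 10)*(-1)) = (-245/179 - 219)*(-(-75 + 5 + 10)*(-1)) = -39446*(-1*(-60))*(-1)/179 = -2366760*(-1)/179 = -39446/179*(-60) = 2366760/179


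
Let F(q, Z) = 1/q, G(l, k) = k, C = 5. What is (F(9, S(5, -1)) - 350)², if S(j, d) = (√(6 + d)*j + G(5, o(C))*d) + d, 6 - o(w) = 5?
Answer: 9916201/81 ≈ 1.2242e+5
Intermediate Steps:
o(w) = 1 (o(w) = 6 - 1*5 = 6 - 5 = 1)
S(j, d) = 2*d + j*√(6 + d) (S(j, d) = (√(6 + d)*j + 1*d) + d = (j*√(6 + d) + d) + d = (d + j*√(6 + d)) + d = 2*d + j*√(6 + d))
(F(9, S(5, -1)) - 350)² = (1/9 - 350)² = (⅑ - 350)² = (-3149/9)² = 9916201/81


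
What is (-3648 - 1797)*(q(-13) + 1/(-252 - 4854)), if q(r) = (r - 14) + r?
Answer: 370697415/1702 ≈ 2.1780e+5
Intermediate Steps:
q(r) = -14 + 2*r (q(r) = (-14 + r) + r = -14 + 2*r)
(-3648 - 1797)*(q(-13) + 1/(-252 - 4854)) = (-3648 - 1797)*((-14 + 2*(-13)) + 1/(-252 - 4854)) = -5445*((-14 - 26) + 1/(-5106)) = -5445*(-40 - 1/5106) = -5445*(-204241/5106) = 370697415/1702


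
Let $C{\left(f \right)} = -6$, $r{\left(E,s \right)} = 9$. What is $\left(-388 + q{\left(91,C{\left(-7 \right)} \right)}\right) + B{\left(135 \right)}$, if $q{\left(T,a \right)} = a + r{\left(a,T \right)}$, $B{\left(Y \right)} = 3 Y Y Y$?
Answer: $7380740$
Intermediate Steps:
$B{\left(Y \right)} = 3 Y^{3}$ ($B{\left(Y \right)} = 3 Y Y^{2} = 3 Y^{3}$)
$q{\left(T,a \right)} = 9 + a$ ($q{\left(T,a \right)} = a + 9 = 9 + a$)
$\left(-388 + q{\left(91,C{\left(-7 \right)} \right)}\right) + B{\left(135 \right)} = \left(-388 + \left(9 - 6\right)\right) + 3 \cdot 135^{3} = \left(-388 + 3\right) + 3 \cdot 2460375 = -385 + 7381125 = 7380740$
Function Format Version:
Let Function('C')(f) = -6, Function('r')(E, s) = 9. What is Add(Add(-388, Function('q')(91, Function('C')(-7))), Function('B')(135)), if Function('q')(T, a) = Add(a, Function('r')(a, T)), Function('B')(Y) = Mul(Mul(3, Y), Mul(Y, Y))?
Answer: 7380740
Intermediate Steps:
Function('B')(Y) = Mul(3, Pow(Y, 3)) (Function('B')(Y) = Mul(Mul(3, Y), Pow(Y, 2)) = Mul(3, Pow(Y, 3)))
Function('q')(T, a) = Add(9, a) (Function('q')(T, a) = Add(a, 9) = Add(9, a))
Add(Add(-388, Function('q')(91, Function('C')(-7))), Function('B')(135)) = Add(Add(-388, Add(9, -6)), Mul(3, Pow(135, 3))) = Add(Add(-388, 3), Mul(3, 2460375)) = Add(-385, 7381125) = 7380740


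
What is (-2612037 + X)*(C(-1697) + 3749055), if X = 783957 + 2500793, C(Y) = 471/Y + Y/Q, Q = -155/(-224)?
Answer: 662950273915192952/263035 ≈ 2.5204e+12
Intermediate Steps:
Q = 155/224 (Q = -155*(-1/224) = 155/224 ≈ 0.69196)
C(Y) = 471/Y + 224*Y/155 (C(Y) = 471/Y + Y/(155/224) = 471/Y + Y*(224/155) = 471/Y + 224*Y/155)
X = 3284750
(-2612037 + X)*(C(-1697) + 3749055) = (-2612037 + 3284750)*((471/(-1697) + (224/155)*(-1697)) + 3749055) = 672713*((471*(-1/1697) - 380128/155) + 3749055) = 672713*((-471/1697 - 380128/155) + 3749055) = 672713*(-645150221/263035 + 3749055) = 672713*(985487531704/263035) = 662950273915192952/263035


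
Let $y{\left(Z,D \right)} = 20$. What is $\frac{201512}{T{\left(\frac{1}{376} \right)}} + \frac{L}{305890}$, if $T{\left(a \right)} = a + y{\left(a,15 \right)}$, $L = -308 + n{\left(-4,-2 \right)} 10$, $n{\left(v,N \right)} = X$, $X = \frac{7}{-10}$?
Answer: $\frac{4635365553313}{460119738} \approx 10074.0$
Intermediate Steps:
$X = - \frac{7}{10}$ ($X = 7 \left(- \frac{1}{10}\right) = - \frac{7}{10} \approx -0.7$)
$n{\left(v,N \right)} = - \frac{7}{10}$
$L = -315$ ($L = -308 - 7 = -315$)
$T{\left(a \right)} = 20 + a$ ($T{\left(a \right)} = a + 20 = 20 + a$)
$\frac{201512}{T{\left(\frac{1}{376} \right)}} + \frac{L}{305890} = \frac{201512}{20 + \frac{1}{376}} - \frac{315}{305890} = \frac{201512}{20 + \frac{1}{376}} - \frac{63}{61178} = \frac{201512}{\frac{7521}{376}} - \frac{63}{61178} = 201512 \cdot \frac{376}{7521} - \frac{63}{61178} = \frac{75768512}{7521} - \frac{63}{61178} = \frac{4635365553313}{460119738}$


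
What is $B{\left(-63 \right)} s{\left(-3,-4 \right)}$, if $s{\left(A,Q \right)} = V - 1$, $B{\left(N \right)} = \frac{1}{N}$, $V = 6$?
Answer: $- \frac{5}{63} \approx -0.079365$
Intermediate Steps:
$s{\left(A,Q \right)} = 5$ ($s{\left(A,Q \right)} = 6 - 1 = 5$)
$B{\left(-63 \right)} s{\left(-3,-4 \right)} = \frac{1}{-63} \cdot 5 = \left(- \frac{1}{63}\right) 5 = - \frac{5}{63}$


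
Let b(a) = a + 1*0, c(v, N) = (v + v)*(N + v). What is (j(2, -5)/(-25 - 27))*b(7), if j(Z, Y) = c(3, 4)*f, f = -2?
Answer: 147/13 ≈ 11.308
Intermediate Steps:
c(v, N) = 2*v*(N + v) (c(v, N) = (2*v)*(N + v) = 2*v*(N + v))
j(Z, Y) = -84 (j(Z, Y) = (2*3*(4 + 3))*(-2) = (2*3*7)*(-2) = 42*(-2) = -84)
b(a) = a (b(a) = a + 0 = a)
(j(2, -5)/(-25 - 27))*b(7) = -84/(-25 - 27)*7 = -84/(-52)*7 = -84*(-1/52)*7 = (21/13)*7 = 147/13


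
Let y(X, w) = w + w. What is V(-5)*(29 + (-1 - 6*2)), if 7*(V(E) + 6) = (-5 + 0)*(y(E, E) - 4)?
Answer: 64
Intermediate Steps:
y(X, w) = 2*w
V(E) = -22/7 - 10*E/7 (V(E) = -6 + ((-5 + 0)*(2*E - 4))/7 = -6 + (-5*(-4 + 2*E))/7 = -6 + (20 - 10*E)/7 = -6 + (20/7 - 10*E/7) = -22/7 - 10*E/7)
V(-5)*(29 + (-1 - 6*2)) = (-22/7 - 10/7*(-5))*(29 + (-1 - 6*2)) = (-22/7 + 50/7)*(29 + (-1 - 12)) = 4*(29 - 13) = 4*16 = 64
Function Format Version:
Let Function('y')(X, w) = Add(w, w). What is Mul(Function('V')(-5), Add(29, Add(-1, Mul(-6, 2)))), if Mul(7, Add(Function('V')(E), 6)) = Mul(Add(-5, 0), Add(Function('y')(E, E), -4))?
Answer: 64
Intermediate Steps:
Function('y')(X, w) = Mul(2, w)
Function('V')(E) = Add(Rational(-22, 7), Mul(Rational(-10, 7), E)) (Function('V')(E) = Add(-6, Mul(Rational(1, 7), Mul(Add(-5, 0), Add(Mul(2, E), -4)))) = Add(-6, Mul(Rational(1, 7), Mul(-5, Add(-4, Mul(2, E))))) = Add(-6, Mul(Rational(1, 7), Add(20, Mul(-10, E)))) = Add(-6, Add(Rational(20, 7), Mul(Rational(-10, 7), E))) = Add(Rational(-22, 7), Mul(Rational(-10, 7), E)))
Mul(Function('V')(-5), Add(29, Add(-1, Mul(-6, 2)))) = Mul(Add(Rational(-22, 7), Mul(Rational(-10, 7), -5)), Add(29, Add(-1, Mul(-6, 2)))) = Mul(Add(Rational(-22, 7), Rational(50, 7)), Add(29, Add(-1, -12))) = Mul(4, Add(29, -13)) = Mul(4, 16) = 64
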